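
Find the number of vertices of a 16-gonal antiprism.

An antiprism on an n-gon has two n-gon caps and 2n triangles: V = 2·16 = 32, E = 4·16 = 64, F = 2·16 + 2 = 34.
Check: V − E + F = 32 − 64 + 34 = 2.

32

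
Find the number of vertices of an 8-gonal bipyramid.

10

A bipyramid over an n-gon has 2n triangular faces and n + 2 vertices: V = 8 + 2 = 10, E = 3·8 = 24, F = 2·8 = 16.
Check: V − E + F = 10 − 24 + 16 = 2.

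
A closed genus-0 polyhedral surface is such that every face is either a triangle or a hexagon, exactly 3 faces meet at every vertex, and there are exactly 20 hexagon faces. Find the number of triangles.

Let x be the number of triangles; then F = 20 + x.
Edge–face incidences: 2E = 6·20 + 3·x = 120 + 3x.
Every vertex has degree 3, so 3V = 2E.
Euler: V − E + F = 2 ⇒ (2E)/3 − E + (20 + x) = 2.
Multiply by 6: 2·(2E) − 3·(2E) + 6·(20 + x) = 12, i.e. 120 + 6x − (120 + 3x) = 12.
Collecting terms: 3x = 12, so x = 4.
Then 2E = 120 + 3·4 = 132, so E = 66, V = 2E/3 = 44, F = 20 + 4 = 24.

4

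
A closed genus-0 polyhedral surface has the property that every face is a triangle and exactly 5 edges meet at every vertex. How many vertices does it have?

12

Each face has 3 edges and each edge borders two faces, so 2E = 3F.
Each vertex has degree 5, so 5V = 2E and hence V = 3F/5.
Euler: V − E + F = 2 ⇒ (3F/5) − (3F/2) + F = 2.
Multiply by 10: (6 − 15 + 10)F = 20, i.e. 1F = 20.
So F = 20, E = 3·20/2 = 30, V = 3·20/5 = 12.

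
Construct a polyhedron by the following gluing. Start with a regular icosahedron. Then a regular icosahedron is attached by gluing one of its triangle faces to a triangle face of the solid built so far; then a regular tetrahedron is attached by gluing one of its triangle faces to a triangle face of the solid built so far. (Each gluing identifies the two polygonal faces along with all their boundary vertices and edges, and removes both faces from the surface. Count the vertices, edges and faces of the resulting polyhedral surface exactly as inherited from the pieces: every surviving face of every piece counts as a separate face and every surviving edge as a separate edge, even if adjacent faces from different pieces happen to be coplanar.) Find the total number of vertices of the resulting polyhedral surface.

A regular icosahedron: V=12, E=30, F=20.
Attach a regular icosahedron (V=12, E=30, F=20) along a 3-gon: merge 3 vertices and 3 edges, delete both glued faces → V=21, E=57, F=38.
Attach a regular tetrahedron (V=4, E=6, F=4) along a 3-gon: merge 3 vertices and 3 edges, delete both glued faces → V=22, E=60, F=40.
Check: V − E + F = 22 − 60 + 40 = 2.

22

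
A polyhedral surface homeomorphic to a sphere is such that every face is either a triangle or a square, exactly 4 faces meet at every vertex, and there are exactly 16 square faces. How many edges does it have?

Let x be the number of triangles; then F = 16 + x.
Edge–face incidences: 2E = 4·16 + 3·x = 64 + 3x.
Every vertex has degree 4, so 4V = 2E.
Euler: V − E + F = 2 ⇒ (2E)/4 − E + (16 + x) = 2.
Multiply by 8: 2·(2E) − 4·(2E) + 8·(16 + x) = 16, i.e. 128 + 8x − 2·(64 + 3x) = 16.
Collecting terms: 2x = 16, so x = 8.
Then 2E = 64 + 3·8 = 88, so E = 44, V = 2E/4 = 22, F = 16 + 8 = 24.

44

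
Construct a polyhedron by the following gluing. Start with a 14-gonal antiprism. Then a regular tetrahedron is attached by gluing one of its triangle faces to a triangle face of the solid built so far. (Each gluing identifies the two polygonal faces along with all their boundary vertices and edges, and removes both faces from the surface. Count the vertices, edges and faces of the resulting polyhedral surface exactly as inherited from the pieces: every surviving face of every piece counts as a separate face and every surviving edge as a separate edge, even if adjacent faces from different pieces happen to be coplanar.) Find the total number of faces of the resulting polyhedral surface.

32

A 14-gonal antiprism: V=28, E=56, F=30.
Attach a regular tetrahedron (V=4, E=6, F=4) along a 3-gon: merge 3 vertices and 3 edges, delete both glued faces → V=29, E=59, F=32.
Check: V − E + F = 29 − 59 + 32 = 2.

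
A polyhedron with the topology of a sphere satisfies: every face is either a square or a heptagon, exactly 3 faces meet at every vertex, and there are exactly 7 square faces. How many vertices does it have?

14

Let x be the number of heptagons; then F = 7 + x.
Edge–face incidences: 2E = 4·7 + 7·x = 28 + 7x.
Every vertex has degree 3, so 3V = 2E.
Euler: V − E + F = 2 ⇒ (2E)/3 − E + (7 + x) = 2.
Multiply by 6: 2·(2E) − 3·(2E) + 6·(7 + x) = 12, i.e. 42 + 6x − (28 + 7x) = 12.
Collecting terms: −x + 14 = 12, so −x = −2, so x = 2.
Then 2E = 28 + 7·2 = 42, so E = 21, V = 2E/3 = 14, F = 7 + 2 = 9.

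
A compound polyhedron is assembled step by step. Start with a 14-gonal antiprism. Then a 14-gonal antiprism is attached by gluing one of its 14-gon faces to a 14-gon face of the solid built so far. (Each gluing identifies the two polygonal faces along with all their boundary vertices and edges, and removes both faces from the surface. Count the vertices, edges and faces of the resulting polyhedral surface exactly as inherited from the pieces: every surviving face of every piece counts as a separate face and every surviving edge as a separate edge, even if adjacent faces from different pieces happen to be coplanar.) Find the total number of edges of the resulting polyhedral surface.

A 14-gonal antiprism: V=28, E=56, F=30.
Attach a 14-gonal antiprism (V=28, E=56, F=30) along a 14-gon: merge 14 vertices and 14 edges, delete both glued faces → V=42, E=98, F=58.
Check: V − E + F = 42 − 98 + 58 = 2.

98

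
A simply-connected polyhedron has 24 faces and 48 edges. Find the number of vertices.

Here V − E + F = 2.
V = 2 + E − F = 2 + 48 − 24 = 26.

26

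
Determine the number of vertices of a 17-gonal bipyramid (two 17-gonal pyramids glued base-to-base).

A bipyramid over an n-gon has 2n triangular faces and n + 2 vertices: V = 17 + 2 = 19, E = 3·17 = 51, F = 2·17 = 34.
Check: V − E + F = 19 − 51 + 34 = 2.

19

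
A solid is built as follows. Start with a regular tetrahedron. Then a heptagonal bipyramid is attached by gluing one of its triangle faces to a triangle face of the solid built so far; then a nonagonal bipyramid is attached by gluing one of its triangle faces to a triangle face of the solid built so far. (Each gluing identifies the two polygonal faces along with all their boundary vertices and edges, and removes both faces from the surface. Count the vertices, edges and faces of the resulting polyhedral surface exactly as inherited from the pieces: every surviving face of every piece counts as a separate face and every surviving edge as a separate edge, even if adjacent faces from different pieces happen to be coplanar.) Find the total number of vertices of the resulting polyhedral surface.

18

A regular tetrahedron: V=4, E=6, F=4.
Attach a heptagonal bipyramid (V=9, E=21, F=14) along a 3-gon: merge 3 vertices and 3 edges, delete both glued faces → V=10, E=24, F=16.
Attach a nonagonal bipyramid (V=11, E=27, F=18) along a 3-gon: merge 3 vertices and 3 edges, delete both glued faces → V=18, E=48, F=32.
Check: V − E + F = 18 − 48 + 32 = 2.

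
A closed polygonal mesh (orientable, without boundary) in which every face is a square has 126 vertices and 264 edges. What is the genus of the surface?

Every face is a square and each edge borders two faces, so 4F = 2·264, giving F = 132.
χ = V − E + F = 126 − 264 + 132 = -6.
For a closed orientable surface χ = 2 − 2g, so g = (2 − (-6))/2 = 4.

4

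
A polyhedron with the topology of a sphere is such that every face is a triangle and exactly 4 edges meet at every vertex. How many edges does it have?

12

Each face has 3 edges and each edge borders two faces, so 2E = 3F.
Each vertex has degree 4, so 4V = 2E and hence V = 3F/4.
Euler: V − E + F = 2 ⇒ (3F/4) − (3F/2) + F = 2.
Multiply by 8: (6 − 12 + 8)F = 16, i.e. 2F = 16.
So F = 8, E = 3·8/2 = 12, V = 3·8/4 = 6.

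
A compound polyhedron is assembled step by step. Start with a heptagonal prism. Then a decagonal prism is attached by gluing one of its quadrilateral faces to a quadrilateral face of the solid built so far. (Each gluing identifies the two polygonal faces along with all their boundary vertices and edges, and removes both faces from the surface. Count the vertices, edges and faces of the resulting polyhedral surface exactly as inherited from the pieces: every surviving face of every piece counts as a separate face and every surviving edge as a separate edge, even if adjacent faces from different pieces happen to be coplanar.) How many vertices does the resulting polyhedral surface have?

A heptagonal prism: V=14, E=21, F=9.
Attach a decagonal prism (V=20, E=30, F=12) along a 4-gon: merge 4 vertices and 4 edges, delete both glued faces → V=30, E=47, F=19.
Check: V − E + F = 30 − 47 + 19 = 2.

30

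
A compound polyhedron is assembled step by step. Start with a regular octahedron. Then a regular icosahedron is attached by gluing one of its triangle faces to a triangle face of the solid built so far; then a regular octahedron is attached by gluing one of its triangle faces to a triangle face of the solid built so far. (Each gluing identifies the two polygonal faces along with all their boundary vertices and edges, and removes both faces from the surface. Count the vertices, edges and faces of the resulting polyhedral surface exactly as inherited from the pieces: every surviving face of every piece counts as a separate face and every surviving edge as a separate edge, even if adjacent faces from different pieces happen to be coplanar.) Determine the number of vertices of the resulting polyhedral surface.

A regular octahedron: V=6, E=12, F=8.
Attach a regular icosahedron (V=12, E=30, F=20) along a 3-gon: merge 3 vertices and 3 edges, delete both glued faces → V=15, E=39, F=26.
Attach a regular octahedron (V=6, E=12, F=8) along a 3-gon: merge 3 vertices and 3 edges, delete both glued faces → V=18, E=48, F=32.
Check: V − E + F = 18 − 48 + 32 = 2.

18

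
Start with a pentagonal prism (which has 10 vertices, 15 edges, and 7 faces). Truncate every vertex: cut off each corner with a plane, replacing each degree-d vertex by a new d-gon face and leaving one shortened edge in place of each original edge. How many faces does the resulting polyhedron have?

17

Truncation replaces each original edge-end by a new vertex, so V′ = 2E = 30.
Each original edge survives, and each old vertex of degree d contributes d new edges; summing degrees gives Σd = 2E, so E′ = E + 2E = 3E = 45.
Each original face survives and each original vertex becomes one new face: F′ = F + V = 17.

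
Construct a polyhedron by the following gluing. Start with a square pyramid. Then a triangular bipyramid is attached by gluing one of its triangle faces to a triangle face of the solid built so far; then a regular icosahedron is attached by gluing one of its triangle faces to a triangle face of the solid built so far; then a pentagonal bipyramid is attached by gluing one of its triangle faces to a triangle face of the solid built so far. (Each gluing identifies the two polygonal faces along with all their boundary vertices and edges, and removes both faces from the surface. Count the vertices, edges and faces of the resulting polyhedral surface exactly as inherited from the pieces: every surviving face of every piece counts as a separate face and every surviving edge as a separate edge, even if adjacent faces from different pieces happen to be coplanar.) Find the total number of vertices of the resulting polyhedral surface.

A square pyramid: V=5, E=8, F=5.
Attach a triangular bipyramid (V=5, E=9, F=6) along a 3-gon: merge 3 vertices and 3 edges, delete both glued faces → V=7, E=14, F=9.
Attach a regular icosahedron (V=12, E=30, F=20) along a 3-gon: merge 3 vertices and 3 edges, delete both glued faces → V=16, E=41, F=27.
Attach a pentagonal bipyramid (V=7, E=15, F=10) along a 3-gon: merge 3 vertices and 3 edges, delete both glued faces → V=20, E=53, F=35.
Check: V − E + F = 20 − 53 + 35 = 2.

20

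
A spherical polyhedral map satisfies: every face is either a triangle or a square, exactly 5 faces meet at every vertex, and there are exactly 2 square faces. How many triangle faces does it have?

Let x be the number of triangles; then F = 2 + x.
Edge–face incidences: 2E = 4·2 + 3·x = 8 + 3x.
Every vertex has degree 5, so 5V = 2E.
Euler: V − E + F = 2 ⇒ (2E)/5 − E + (2 + x) = 2.
Multiply by 10: 2·(2E) − 5·(2E) + 10·(2 + x) = 20, i.e. 20 + 10x − 3·(8 + 3x) = 20.
Collecting terms: x − 4 = 20, so x = 24.
Then 2E = 8 + 3·24 = 80, so E = 40, V = 2E/5 = 16, F = 2 + 24 = 26.

24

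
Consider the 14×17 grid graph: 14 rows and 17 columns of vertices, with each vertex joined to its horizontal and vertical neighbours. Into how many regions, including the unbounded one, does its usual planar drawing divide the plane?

The grid has V = 14·17 = 238 vertices and E = 14·16 + 17·13 = 445 edges.
F = 2 − V + E = 2 − 238 + 445 = 209.

209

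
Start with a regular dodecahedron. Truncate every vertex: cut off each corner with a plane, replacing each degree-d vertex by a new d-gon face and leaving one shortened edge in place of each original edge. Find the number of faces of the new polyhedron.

The base solid has V = 20, E = 30, F = 12.
Truncation replaces each original edge-end by a new vertex, so V′ = 2E = 60.
Each original edge survives, and each old vertex of degree d contributes d new edges; summing degrees gives Σd = 2E, so E′ = E + 2E = 3E = 90.
Each original face survives and each original vertex becomes one new face: F′ = F + V = 32.

32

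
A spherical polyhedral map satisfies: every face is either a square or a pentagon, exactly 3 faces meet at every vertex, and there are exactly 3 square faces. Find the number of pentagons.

6

Let x be the number of pentagons; then F = 3 + x.
Edge–face incidences: 2E = 4·3 + 5·x = 12 + 5x.
Every vertex has degree 3, so 3V = 2E.
Euler: V − E + F = 2 ⇒ (2E)/3 − E + (3 + x) = 2.
Multiply by 6: 2·(2E) − 3·(2E) + 6·(3 + x) = 12, i.e. 18 + 6x − (12 + 5x) = 12.
Collecting terms: x + 6 = 12, so x = 6.
Then 2E = 12 + 5·6 = 42, so E = 21, V = 2E/3 = 14, F = 3 + 6 = 9.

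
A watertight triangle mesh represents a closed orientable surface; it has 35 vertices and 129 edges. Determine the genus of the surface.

Every face is a triangle and each edge borders two faces, so 3F = 2·129, giving F = 86.
χ = V − E + F = 35 − 129 + 86 = -8.
For a closed orientable surface χ = 2 − 2g, so g = (2 − (-8))/2 = 5.

5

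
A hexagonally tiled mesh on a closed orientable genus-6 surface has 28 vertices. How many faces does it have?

χ = 2 − 2·6 = -10, and every face is a hexagon so 6F = 2E.
V − E + F = -10 with E = 6F/2 gives 28 − (6/2 − 1)·F = -10, so F = 19 and E = 57.

19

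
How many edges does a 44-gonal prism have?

132

A prism on an n-gon has two n-gon bases and n rectangular sides: V = 2·44 = 88, E = 3·44 = 132, F = 44 + 2 = 46.
Check: V − E + F = 88 − 132 + 46 = 2.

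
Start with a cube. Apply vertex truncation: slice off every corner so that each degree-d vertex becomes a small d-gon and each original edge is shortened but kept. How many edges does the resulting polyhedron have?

The base solid has V = 8, E = 12, F = 6.
Truncation replaces each original edge-end by a new vertex, so V′ = 2E = 24.
Each original edge survives, and each old vertex of degree d contributes d new edges; summing degrees gives Σd = 2E, so E′ = E + 2E = 3E = 36.
Each original face survives and each original vertex becomes one new face: F′ = F + V = 14.

36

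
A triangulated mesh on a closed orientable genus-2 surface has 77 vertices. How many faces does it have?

χ = 2 − 2·2 = -2, and every face is a triangle so 3F = 2E.
V − E + F = -2 with E = 3F/2 gives 77 − (3/2 − 1)·F = -2, so F = 158 and E = 237.

158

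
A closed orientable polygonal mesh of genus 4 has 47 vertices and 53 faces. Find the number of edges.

106

For a closed orientable surface of genus 4, χ = 2 − 2·4 = -6.
E = V + F − (-6) = 47 + 53 − (-6) = 106.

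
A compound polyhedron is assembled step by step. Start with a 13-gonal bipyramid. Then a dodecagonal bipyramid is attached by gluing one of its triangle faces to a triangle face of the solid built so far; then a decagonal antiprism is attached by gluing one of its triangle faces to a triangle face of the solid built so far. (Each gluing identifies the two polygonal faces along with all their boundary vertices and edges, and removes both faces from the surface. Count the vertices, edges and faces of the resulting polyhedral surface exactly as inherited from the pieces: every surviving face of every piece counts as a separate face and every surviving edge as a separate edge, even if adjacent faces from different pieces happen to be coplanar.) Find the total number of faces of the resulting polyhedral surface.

68

A 13-gonal bipyramid: V=15, E=39, F=26.
Attach a dodecagonal bipyramid (V=14, E=36, F=24) along a 3-gon: merge 3 vertices and 3 edges, delete both glued faces → V=26, E=72, F=48.
Attach a decagonal antiprism (V=20, E=40, F=22) along a 3-gon: merge 3 vertices and 3 edges, delete both glued faces → V=43, E=109, F=68.
Check: V − E + F = 43 − 109 + 68 = 2.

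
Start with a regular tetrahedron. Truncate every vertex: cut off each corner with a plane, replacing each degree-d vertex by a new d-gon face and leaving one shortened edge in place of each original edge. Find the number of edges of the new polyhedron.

18

The base solid has V = 4, E = 6, F = 4.
Truncation replaces each original edge-end by a new vertex, so V′ = 2E = 12.
Each original edge survives, and each old vertex of degree d contributes d new edges; summing degrees gives Σd = 2E, so E′ = E + 2E = 3E = 18.
Each original face survives and each original vertex becomes one new face: F′ = F + V = 8.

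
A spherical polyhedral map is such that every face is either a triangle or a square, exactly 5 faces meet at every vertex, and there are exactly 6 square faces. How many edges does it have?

Let x be the number of triangles; then F = 6 + x.
Edge–face incidences: 2E = 4·6 + 3·x = 24 + 3x.
Every vertex has degree 5, so 5V = 2E.
Euler: V − E + F = 2 ⇒ (2E)/5 − E + (6 + x) = 2.
Multiply by 10: 2·(2E) − 5·(2E) + 10·(6 + x) = 20, i.e. 60 + 10x − 3·(24 + 3x) = 20.
Collecting terms: x − 12 = 20, so x = 32.
Then 2E = 24 + 3·32 = 120, so E = 60, V = 2E/5 = 24, F = 6 + 32 = 38.

60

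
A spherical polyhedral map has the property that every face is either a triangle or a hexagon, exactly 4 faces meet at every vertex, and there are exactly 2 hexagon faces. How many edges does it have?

24

Let x be the number of triangles; then F = 2 + x.
Edge–face incidences: 2E = 6·2 + 3·x = 12 + 3x.
Every vertex has degree 4, so 4V = 2E.
Euler: V − E + F = 2 ⇒ (2E)/4 − E + (2 + x) = 2.
Multiply by 8: 2·(2E) − 4·(2E) + 8·(2 + x) = 16, i.e. 16 + 8x − 2·(12 + 3x) = 16.
Collecting terms: 2x − 8 = 16, so 2x = 24, so x = 12.
Then 2E = 12 + 3·12 = 48, so E = 24, V = 2E/4 = 12, F = 2 + 12 = 14.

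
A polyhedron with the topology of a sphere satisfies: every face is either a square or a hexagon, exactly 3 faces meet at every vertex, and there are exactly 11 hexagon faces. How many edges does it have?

45

Let x be the number of squares; then F = 11 + x.
Edge–face incidences: 2E = 6·11 + 4·x = 66 + 4x.
Every vertex has degree 3, so 3V = 2E.
Euler: V − E + F = 2 ⇒ (2E)/3 − E + (11 + x) = 2.
Multiply by 6: 2·(2E) − 3·(2E) + 6·(11 + x) = 12, i.e. 66 + 6x − (66 + 4x) = 12.
Collecting terms: 2x = 12, so x = 6.
Then 2E = 66 + 4·6 = 90, so E = 45, V = 2E/3 = 30, F = 11 + 6 = 17.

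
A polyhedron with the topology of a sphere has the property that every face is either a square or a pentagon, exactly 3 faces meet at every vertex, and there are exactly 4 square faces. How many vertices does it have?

Let x be the number of pentagons; then F = 4 + x.
Edge–face incidences: 2E = 4·4 + 5·x = 16 + 5x.
Every vertex has degree 3, so 3V = 2E.
Euler: V − E + F = 2 ⇒ (2E)/3 − E + (4 + x) = 2.
Multiply by 6: 2·(2E) − 3·(2E) + 6·(4 + x) = 12, i.e. 24 + 6x − (16 + 5x) = 12.
Collecting terms: x + 8 = 12, so x = 4.
Then 2E = 16 + 5·4 = 36, so E = 18, V = 2E/3 = 12, F = 4 + 4 = 8.

12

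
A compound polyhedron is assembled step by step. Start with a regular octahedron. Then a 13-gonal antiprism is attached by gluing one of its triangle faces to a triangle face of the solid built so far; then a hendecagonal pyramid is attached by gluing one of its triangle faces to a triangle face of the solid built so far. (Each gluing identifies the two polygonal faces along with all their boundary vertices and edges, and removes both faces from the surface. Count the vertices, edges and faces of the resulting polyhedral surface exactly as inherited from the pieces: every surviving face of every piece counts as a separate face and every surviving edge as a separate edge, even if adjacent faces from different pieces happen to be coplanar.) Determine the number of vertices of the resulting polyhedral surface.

A regular octahedron: V=6, E=12, F=8.
Attach a 13-gonal antiprism (V=26, E=52, F=28) along a 3-gon: merge 3 vertices and 3 edges, delete both glued faces → V=29, E=61, F=34.
Attach a hendecagonal pyramid (V=12, E=22, F=12) along a 3-gon: merge 3 vertices and 3 edges, delete both glued faces → V=38, E=80, F=44.
Check: V − E + F = 38 − 80 + 44 = 2.

38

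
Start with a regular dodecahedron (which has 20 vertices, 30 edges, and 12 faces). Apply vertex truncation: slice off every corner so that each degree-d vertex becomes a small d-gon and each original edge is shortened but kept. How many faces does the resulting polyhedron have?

Truncation replaces each original edge-end by a new vertex, so V′ = 2E = 60.
Each original edge survives, and each old vertex of degree d contributes d new edges; summing degrees gives Σd = 2E, so E′ = E + 2E = 3E = 90.
Each original face survives and each original vertex becomes one new face: F′ = F + V = 32.

32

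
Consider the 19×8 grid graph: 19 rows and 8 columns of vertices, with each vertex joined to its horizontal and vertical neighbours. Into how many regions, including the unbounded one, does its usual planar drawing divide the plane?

The grid has V = 19·8 = 152 vertices and E = 19·7 + 8·18 = 277 edges.
F = 2 − V + E = 2 − 152 + 277 = 127.

127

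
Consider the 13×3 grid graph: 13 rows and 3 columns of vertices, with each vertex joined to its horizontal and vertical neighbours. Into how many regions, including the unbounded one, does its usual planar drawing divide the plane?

The grid has V = 13·3 = 39 vertices and E = 13·2 + 3·12 = 62 edges.
F = 2 − V + E = 2 − 39 + 62 = 25.

25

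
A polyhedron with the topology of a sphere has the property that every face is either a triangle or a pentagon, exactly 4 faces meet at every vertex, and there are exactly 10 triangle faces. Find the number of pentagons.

Let x be the number of pentagons; then F = 10 + x.
Edge–face incidences: 2E = 3·10 + 5·x = 30 + 5x.
Every vertex has degree 4, so 4V = 2E.
Euler: V − E + F = 2 ⇒ (2E)/4 − E + (10 + x) = 2.
Multiply by 8: 2·(2E) − 4·(2E) + 8·(10 + x) = 16, i.e. 80 + 8x − 2·(30 + 5x) = 16.
Collecting terms: −2x + 20 = 16, so −2x = −4, so x = 2.
Then 2E = 30 + 5·2 = 40, so E = 20, V = 2E/4 = 10, F = 10 + 2 = 12.

2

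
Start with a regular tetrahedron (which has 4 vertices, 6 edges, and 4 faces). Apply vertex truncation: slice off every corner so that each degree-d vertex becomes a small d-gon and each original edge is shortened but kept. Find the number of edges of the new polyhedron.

Truncation replaces each original edge-end by a new vertex, so V′ = 2E = 12.
Each original edge survives, and each old vertex of degree d contributes d new edges; summing degrees gives Σd = 2E, so E′ = E + 2E = 3E = 18.
Each original face survives and each original vertex becomes one new face: F′ = F + V = 8.

18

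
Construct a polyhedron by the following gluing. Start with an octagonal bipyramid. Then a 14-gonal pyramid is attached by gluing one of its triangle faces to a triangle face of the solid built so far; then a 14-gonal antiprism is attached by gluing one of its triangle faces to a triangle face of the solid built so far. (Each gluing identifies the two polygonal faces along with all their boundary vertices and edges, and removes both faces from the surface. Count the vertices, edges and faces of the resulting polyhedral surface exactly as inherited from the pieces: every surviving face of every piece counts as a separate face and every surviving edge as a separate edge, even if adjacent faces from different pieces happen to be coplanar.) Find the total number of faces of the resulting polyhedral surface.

An octagonal bipyramid: V=10, E=24, F=16.
Attach a 14-gonal pyramid (V=15, E=28, F=15) along a 3-gon: merge 3 vertices and 3 edges, delete both glued faces → V=22, E=49, F=29.
Attach a 14-gonal antiprism (V=28, E=56, F=30) along a 3-gon: merge 3 vertices and 3 edges, delete both glued faces → V=47, E=102, F=57.
Check: V − E + F = 47 − 102 + 57 = 2.

57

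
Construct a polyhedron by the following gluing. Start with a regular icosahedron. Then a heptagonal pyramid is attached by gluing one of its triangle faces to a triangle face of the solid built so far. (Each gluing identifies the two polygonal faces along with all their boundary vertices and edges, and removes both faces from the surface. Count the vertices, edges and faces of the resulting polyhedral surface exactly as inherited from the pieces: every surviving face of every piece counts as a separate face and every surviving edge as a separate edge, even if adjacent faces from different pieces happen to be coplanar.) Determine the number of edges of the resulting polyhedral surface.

A regular icosahedron: V=12, E=30, F=20.
Attach a heptagonal pyramid (V=8, E=14, F=8) along a 3-gon: merge 3 vertices and 3 edges, delete both glued faces → V=17, E=41, F=26.
Check: V − E + F = 17 − 41 + 26 = 2.

41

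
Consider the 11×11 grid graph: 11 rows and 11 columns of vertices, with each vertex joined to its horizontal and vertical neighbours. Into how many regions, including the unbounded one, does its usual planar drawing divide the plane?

The grid has V = 11·11 = 121 vertices and E = 11·10 + 11·10 = 220 edges.
F = 2 − V + E = 2 − 121 + 220 = 101.

101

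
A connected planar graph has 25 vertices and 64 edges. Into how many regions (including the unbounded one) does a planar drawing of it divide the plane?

41

Euler's formula for a connected plane graph: V − E + F = 2, so F = 2 − 25 + 64 = 41.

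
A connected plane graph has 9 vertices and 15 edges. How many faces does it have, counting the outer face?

Euler's formula for a connected plane graph: V − E + F = 2, so F = 2 − 9 + 15 = 8.

8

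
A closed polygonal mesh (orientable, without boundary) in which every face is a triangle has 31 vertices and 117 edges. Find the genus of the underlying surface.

Every face is a triangle and each edge borders two faces, so 3F = 2·117, giving F = 78.
χ = V − E + F = 31 − 117 + 78 = -8.
For a closed orientable surface χ = 2 − 2g, so g = (2 − (-8))/2 = 5.

5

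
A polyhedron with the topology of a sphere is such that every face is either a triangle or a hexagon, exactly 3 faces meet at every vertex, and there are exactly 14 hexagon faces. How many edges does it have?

48

Let x be the number of triangles; then F = 14 + x.
Edge–face incidences: 2E = 6·14 + 3·x = 84 + 3x.
Every vertex has degree 3, so 3V = 2E.
Euler: V − E + F = 2 ⇒ (2E)/3 − E + (14 + x) = 2.
Multiply by 6: 2·(2E) − 3·(2E) + 6·(14 + x) = 12, i.e. 84 + 6x − (84 + 3x) = 12.
Collecting terms: 3x = 12, so x = 4.
Then 2E = 84 + 3·4 = 96, so E = 48, V = 2E/3 = 32, F = 14 + 4 = 18.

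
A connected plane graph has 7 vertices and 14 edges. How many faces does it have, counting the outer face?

Euler's formula for a connected plane graph: V − E + F = 2, so F = 2 − 7 + 14 = 9.

9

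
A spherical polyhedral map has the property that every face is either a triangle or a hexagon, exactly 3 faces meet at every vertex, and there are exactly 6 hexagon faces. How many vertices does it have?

16

Let x be the number of triangles; then F = 6 + x.
Edge–face incidences: 2E = 6·6 + 3·x = 36 + 3x.
Every vertex has degree 3, so 3V = 2E.
Euler: V − E + F = 2 ⇒ (2E)/3 − E + (6 + x) = 2.
Multiply by 6: 2·(2E) − 3·(2E) + 6·(6 + x) = 12, i.e. 36 + 6x − (36 + 3x) = 12.
Collecting terms: 3x = 12, so x = 4.
Then 2E = 36 + 3·4 = 48, so E = 24, V = 2E/3 = 16, F = 6 + 4 = 10.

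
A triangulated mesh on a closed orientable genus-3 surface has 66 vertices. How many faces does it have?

χ = 2 − 2·3 = -4, and every face is a triangle so 3F = 2E.
V − E + F = -4 with E = 3F/2 gives 66 − (3/2 − 1)·F = -4, so F = 140 and E = 210.

140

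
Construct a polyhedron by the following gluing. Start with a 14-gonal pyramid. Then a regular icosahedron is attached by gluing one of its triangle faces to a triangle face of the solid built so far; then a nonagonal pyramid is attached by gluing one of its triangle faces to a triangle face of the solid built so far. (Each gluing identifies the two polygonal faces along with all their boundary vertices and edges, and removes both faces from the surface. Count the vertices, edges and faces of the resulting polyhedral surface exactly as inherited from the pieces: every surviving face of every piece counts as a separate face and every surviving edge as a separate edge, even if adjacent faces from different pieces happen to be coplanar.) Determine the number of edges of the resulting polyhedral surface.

A 14-gonal pyramid: V=15, E=28, F=15.
Attach a regular icosahedron (V=12, E=30, F=20) along a 3-gon: merge 3 vertices and 3 edges, delete both glued faces → V=24, E=55, F=33.
Attach a nonagonal pyramid (V=10, E=18, F=10) along a 3-gon: merge 3 vertices and 3 edges, delete both glued faces → V=31, E=70, F=41.
Check: V − E + F = 31 − 70 + 41 = 2.

70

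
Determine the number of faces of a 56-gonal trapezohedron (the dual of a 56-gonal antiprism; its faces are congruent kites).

The n-trapezohedron (dual of the n-antiprism) has V = 2·56 + 2 = 114, E = 4·56 = 224, F = 2·56 = 112.
Check: V − E + F = 114 − 224 + 112 = 2.

112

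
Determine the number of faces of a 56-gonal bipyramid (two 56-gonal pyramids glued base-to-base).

112

A bipyramid over an n-gon has 2n triangular faces and n + 2 vertices: V = 56 + 2 = 58, E = 3·56 = 168, F = 2·56 = 112.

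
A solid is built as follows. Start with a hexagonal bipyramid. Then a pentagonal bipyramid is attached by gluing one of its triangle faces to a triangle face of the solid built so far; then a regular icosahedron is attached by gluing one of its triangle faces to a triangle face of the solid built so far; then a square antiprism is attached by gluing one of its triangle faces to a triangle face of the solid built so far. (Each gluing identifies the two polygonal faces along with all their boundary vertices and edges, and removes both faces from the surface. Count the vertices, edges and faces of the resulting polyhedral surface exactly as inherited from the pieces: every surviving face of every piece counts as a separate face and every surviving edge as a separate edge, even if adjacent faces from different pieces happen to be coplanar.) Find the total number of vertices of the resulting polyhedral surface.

26

A hexagonal bipyramid: V=8, E=18, F=12.
Attach a pentagonal bipyramid (V=7, E=15, F=10) along a 3-gon: merge 3 vertices and 3 edges, delete both glued faces → V=12, E=30, F=20.
Attach a regular icosahedron (V=12, E=30, F=20) along a 3-gon: merge 3 vertices and 3 edges, delete both glued faces → V=21, E=57, F=38.
Attach a square antiprism (V=8, E=16, F=10) along a 3-gon: merge 3 vertices and 3 edges, delete both glued faces → V=26, E=70, F=46.
Check: V − E + F = 26 − 70 + 46 = 2.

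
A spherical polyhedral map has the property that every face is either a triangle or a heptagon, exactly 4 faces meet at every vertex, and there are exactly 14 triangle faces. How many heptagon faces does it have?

2

Let x be the number of heptagons; then F = 14 + x.
Edge–face incidences: 2E = 3·14 + 7·x = 42 + 7x.
Every vertex has degree 4, so 4V = 2E.
Euler: V − E + F = 2 ⇒ (2E)/4 − E + (14 + x) = 2.
Multiply by 8: 2·(2E) − 4·(2E) + 8·(14 + x) = 16, i.e. 112 + 8x − 2·(42 + 7x) = 16.
Collecting terms: −6x + 28 = 16, so −6x = −12, so x = 2.
Then 2E = 42 + 7·2 = 56, so E = 28, V = 2E/4 = 14, F = 14 + 2 = 16.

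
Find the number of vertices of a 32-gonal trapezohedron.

The n-trapezohedron (dual of the n-antiprism) has V = 2·32 + 2 = 66, E = 4·32 = 128, F = 2·32 = 64.

66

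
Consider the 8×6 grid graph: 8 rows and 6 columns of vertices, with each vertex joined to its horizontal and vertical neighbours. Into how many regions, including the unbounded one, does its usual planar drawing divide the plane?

The grid has V = 8·6 = 48 vertices and E = 8·5 + 6·7 = 82 edges.
F = 2 − V + E = 2 − 48 + 82 = 36.

36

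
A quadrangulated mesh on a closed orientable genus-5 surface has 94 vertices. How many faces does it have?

102

χ = 2 − 2·5 = -8, and every face is a square so 4F = 2E.
V − E + F = -8 with E = 4F/2 gives 94 − (4/2 − 1)·F = -8, so F = 102 and E = 204.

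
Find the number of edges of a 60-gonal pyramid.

A pyramid on an n-gon base has one n-gon and n triangles: V = 60 + 1 = 61, E = 2·60 = 120, F = 60 + 1 = 61.
Check: V − E + F = 61 − 120 + 61 = 2.

120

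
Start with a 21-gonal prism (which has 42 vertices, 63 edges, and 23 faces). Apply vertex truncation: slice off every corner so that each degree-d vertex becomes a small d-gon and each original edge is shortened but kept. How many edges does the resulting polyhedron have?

Truncation replaces each original edge-end by a new vertex, so V′ = 2E = 126.
Each original edge survives, and each old vertex of degree d contributes d new edges; summing degrees gives Σd = 2E, so E′ = E + 2E = 3E = 189.
Each original face survives and each original vertex becomes one new face: F′ = F + V = 65.

189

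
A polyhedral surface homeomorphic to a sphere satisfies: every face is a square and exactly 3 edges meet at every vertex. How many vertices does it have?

Each face has 4 edges and each edge borders two faces, so 2E = 4F.
Each vertex has degree 3, so 3V = 2E and hence V = 4F/3.
Euler: V − E + F = 2 ⇒ (4F/3) − (4F/2) + F = 2.
Multiply by 6: (8 − 12 + 6)F = 12, i.e. 2F = 12.
So F = 6, E = 4·6/2 = 12, V = 4·6/3 = 8.

8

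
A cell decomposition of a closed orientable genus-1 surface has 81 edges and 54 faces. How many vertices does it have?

27

For a closed orientable surface of genus 1, χ = 2 − 2·1 = 0.
V = 0 + E − F = 0 + 81 − 54 = 27.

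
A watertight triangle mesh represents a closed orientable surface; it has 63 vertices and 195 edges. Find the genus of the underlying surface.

Every face is a triangle and each edge borders two faces, so 3F = 2·195, giving F = 130.
χ = V − E + F = 63 − 195 + 130 = -2.
For a closed orientable surface χ = 2 − 2g, so g = (2 − (-2))/2 = 2.

2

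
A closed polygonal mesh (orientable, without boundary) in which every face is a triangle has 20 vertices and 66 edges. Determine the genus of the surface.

Every face is a triangle and each edge borders two faces, so 3F = 2·66, giving F = 44.
χ = V − E + F = 20 − 66 + 44 = -2.
For a closed orientable surface χ = 2 − 2g, so g = (2 − (-2))/2 = 2.

2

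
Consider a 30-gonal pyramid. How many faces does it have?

31

A pyramid on an n-gon base has one n-gon and n triangles: V = 30 + 1 = 31, E = 2·30 = 60, F = 30 + 1 = 31.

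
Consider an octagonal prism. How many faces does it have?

A prism on an n-gon has two n-gon bases and n rectangular sides: V = 2·8 = 16, E = 3·8 = 24, F = 8 + 2 = 10.
Check: V − E + F = 16 − 24 + 10 = 2.

10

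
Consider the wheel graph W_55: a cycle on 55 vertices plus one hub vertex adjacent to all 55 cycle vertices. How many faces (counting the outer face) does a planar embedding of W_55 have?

W_55 has V = 55 + 1 = 56 vertices and E = 2·55 = 110 edges.
By Euler's formula F = 2 − V + E = 2 − 56 + 110 = 56.

56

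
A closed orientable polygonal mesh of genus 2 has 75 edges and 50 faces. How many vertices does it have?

For a closed orientable surface of genus 2, χ = 2 − 2·2 = -2.
V = -2 + E − F = -2 + 75 − 50 = 23.

23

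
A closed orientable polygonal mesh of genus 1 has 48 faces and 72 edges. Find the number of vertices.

For a closed orientable surface of genus 1, χ = 2 − 2·1 = 0.
V = 0 + E − F = 0 + 72 − 48 = 24.

24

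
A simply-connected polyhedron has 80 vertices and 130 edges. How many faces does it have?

52

Here V − E + F = 2.
F = 2 − V + E = 2 − 80 + 130 = 52.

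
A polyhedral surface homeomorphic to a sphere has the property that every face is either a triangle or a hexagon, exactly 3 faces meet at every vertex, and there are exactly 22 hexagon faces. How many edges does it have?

Let x be the number of triangles; then F = 22 + x.
Edge–face incidences: 2E = 6·22 + 3·x = 132 + 3x.
Every vertex has degree 3, so 3V = 2E.
Euler: V − E + F = 2 ⇒ (2E)/3 − E + (22 + x) = 2.
Multiply by 6: 2·(2E) − 3·(2E) + 6·(22 + x) = 12, i.e. 132 + 6x − (132 + 3x) = 12.
Collecting terms: 3x = 12, so x = 4.
Then 2E = 132 + 3·4 = 144, so E = 72, V = 2E/3 = 48, F = 22 + 4 = 26.

72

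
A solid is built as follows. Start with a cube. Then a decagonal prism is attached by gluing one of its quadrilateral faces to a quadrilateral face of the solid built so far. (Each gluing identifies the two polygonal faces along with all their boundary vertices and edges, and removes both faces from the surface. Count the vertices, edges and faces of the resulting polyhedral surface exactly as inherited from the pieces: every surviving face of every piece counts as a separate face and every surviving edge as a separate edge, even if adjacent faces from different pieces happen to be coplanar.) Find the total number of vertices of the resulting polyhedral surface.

A cube: V=8, E=12, F=6.
Attach a decagonal prism (V=20, E=30, F=12) along a 4-gon: merge 4 vertices and 4 edges, delete both glued faces → V=24, E=38, F=16.
Check: V − E + F = 24 − 38 + 16 = 2.

24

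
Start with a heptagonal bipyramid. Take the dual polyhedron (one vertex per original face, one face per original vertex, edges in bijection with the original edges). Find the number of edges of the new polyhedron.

The base solid has V = 9, E = 21, F = 14.
The dual swaps V and F and preserves E: V′ = F = 14, E′ = E = 21, F′ = V = 9.

21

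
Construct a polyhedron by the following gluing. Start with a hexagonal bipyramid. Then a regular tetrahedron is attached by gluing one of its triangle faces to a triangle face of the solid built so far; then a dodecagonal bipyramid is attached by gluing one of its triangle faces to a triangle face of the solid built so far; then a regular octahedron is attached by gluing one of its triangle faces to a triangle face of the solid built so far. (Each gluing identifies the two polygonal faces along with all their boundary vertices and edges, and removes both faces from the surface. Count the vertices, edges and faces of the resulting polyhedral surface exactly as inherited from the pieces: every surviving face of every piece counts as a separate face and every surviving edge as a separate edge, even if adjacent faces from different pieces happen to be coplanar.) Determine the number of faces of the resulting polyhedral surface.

42

A hexagonal bipyramid: V=8, E=18, F=12.
Attach a regular tetrahedron (V=4, E=6, F=4) along a 3-gon: merge 3 vertices and 3 edges, delete both glued faces → V=9, E=21, F=14.
Attach a dodecagonal bipyramid (V=14, E=36, F=24) along a 3-gon: merge 3 vertices and 3 edges, delete both glued faces → V=20, E=54, F=36.
Attach a regular octahedron (V=6, E=12, F=8) along a 3-gon: merge 3 vertices and 3 edges, delete both glued faces → V=23, E=63, F=42.
Check: V − E + F = 23 − 63 + 42 = 2.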